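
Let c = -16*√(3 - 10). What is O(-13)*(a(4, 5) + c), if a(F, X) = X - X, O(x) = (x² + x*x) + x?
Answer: -5200*I*√7 ≈ -13758.0*I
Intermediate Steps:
O(x) = x + 2*x² (O(x) = (x² + x²) + x = 2*x² + x = x + 2*x²)
a(F, X) = 0
c = -16*I*√7 ≈ -42.332*I
O(-13)*(a(4, 5) + c) = (-13*(1 + 2*(-13)))*(0 - 16*I*√7) = (-13*(1 - 26))*(-16*I*√7) = (-13*(-25))*(-16*I*√7) = 325*(-16*I*√7) = -5200*I*√7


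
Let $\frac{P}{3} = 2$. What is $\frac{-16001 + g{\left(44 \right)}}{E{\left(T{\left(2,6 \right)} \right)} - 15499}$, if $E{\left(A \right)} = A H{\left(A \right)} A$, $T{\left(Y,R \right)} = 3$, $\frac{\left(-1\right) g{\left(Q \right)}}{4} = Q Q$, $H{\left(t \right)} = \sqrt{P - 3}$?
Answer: $\frac{368023755}{240218758} + \frac{213705 \sqrt{3}}{240218758} \approx 1.5336$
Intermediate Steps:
$P = 6$ ($P = 3 \cdot 2 = 6$)
$H{\left(t \right)} = \sqrt{3}$ ($H{\left(t \right)} = \sqrt{6 - 3} = \sqrt{3}$)
$g{\left(Q \right)} = - 4 Q^{2}$ ($g{\left(Q \right)} = - 4 Q Q = - 4 Q^{2}$)
$E{\left(A \right)} = \sqrt{3} A^{2}$ ($E{\left(A \right)} = A \sqrt{3} A = \sqrt{3} A^{2}$)
$\frac{-16001 + g{\left(44 \right)}}{E{\left(T{\left(2,6 \right)} \right)} - 15499} = \frac{-16001 - 4 \cdot 44^{2}}{\sqrt{3} \cdot 3^{2} - 15499} = \frac{-16001 - 7744}{\sqrt{3} \cdot 9 - 15499} = \frac{-16001 - 7744}{9 \sqrt{3} - 15499} = - \frac{23745}{-15499 + 9 \sqrt{3}}$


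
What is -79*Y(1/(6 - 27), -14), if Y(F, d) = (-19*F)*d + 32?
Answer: -4582/3 ≈ -1527.3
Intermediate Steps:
Y(F, d) = 32 - 19*F*d (Y(F, d) = -19*F*d + 32 = 32 - 19*F*d)
-79*Y(1/(6 - 27), -14) = -79*(32 - 19*(-14)/(6 - 27)) = -79*(32 - 19*(-14)/(-21)) = -79*(32 - 19*(-1/21)*(-14)) = -79*(32 - 38/3) = -79*58/3 = -4582/3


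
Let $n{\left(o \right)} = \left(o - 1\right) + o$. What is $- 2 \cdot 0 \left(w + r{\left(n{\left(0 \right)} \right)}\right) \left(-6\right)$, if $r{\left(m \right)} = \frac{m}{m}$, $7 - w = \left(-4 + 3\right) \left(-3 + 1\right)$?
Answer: $0$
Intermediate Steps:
$w = 5$ ($w = 7 - \left(-4 + 3\right) \left(-3 + 1\right) = 7 - \left(-1\right) \left(-2\right) = 7 - 2 = 5$)
$n{\left(o \right)} = -1 + 2 o$ ($n{\left(o \right)} = \left(-1 + o\right) + o = -1 + 2 o$)
$r{\left(m \right)} = 1$
$- 2 \cdot 0 \left(w + r{\left(n{\left(0 \right)} \right)}\right) \left(-6\right) = - 2 \cdot 0 \left(5 + 1\right) \left(-6\right) = - 2 \cdot 0 \cdot 6 \left(-6\right) = \left(-2\right) 0 \left(-6\right) = 0 \left(-6\right) = 0$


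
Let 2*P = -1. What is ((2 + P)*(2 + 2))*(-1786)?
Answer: -10716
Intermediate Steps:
P = -½ (P = (½)*(-1) = -½ ≈ -0.50000)
((2 + P)*(2 + 2))*(-1786) = ((2 - ½)*(2 + 2))*(-1786) = ((3/2)*4)*(-1786) = 6*(-1786) = -10716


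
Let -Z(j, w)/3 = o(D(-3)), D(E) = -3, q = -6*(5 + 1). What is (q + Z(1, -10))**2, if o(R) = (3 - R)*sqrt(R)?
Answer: 324 + 1296*I*sqrt(3) ≈ 324.0 + 2244.7*I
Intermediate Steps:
q = -36 (q = -6*6 = -36)
o(R) = sqrt(R)*(3 - R)
Z(j, w) = -18*I*sqrt(3) (Z(j, w) = -3*sqrt(-3)*(3 - 1*(-3)) = -3*I*sqrt(3)*(3 + 3) = -3*I*sqrt(3)*6 = -18*I*sqrt(3))
(q + Z(1, -10))**2 = (-36 - 18*I*sqrt(3))**2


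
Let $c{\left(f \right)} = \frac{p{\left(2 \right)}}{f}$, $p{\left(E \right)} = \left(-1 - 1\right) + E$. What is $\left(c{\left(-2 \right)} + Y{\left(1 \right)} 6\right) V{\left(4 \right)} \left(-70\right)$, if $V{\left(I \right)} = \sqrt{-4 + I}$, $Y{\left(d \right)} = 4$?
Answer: $0$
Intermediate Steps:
$p{\left(E \right)} = -2 + E$
$c{\left(f \right)} = 0$ ($c{\left(f \right)} = \frac{-2 + 2}{f} = \frac{0}{f} = 0$)
$\left(c{\left(-2 \right)} + Y{\left(1 \right)} 6\right) V{\left(4 \right)} \left(-70\right) = \left(0 + 4 \cdot 6\right) \sqrt{-4 + 4} \left(-70\right) = \left(0 + 24\right) \sqrt{0} \left(-70\right) = 24 \cdot 0 \left(-70\right) = 0 \left(-70\right) = 0$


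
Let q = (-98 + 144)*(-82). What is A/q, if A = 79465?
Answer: -3455/164 ≈ -21.067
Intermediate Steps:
q = -3772 (q = 46*(-82) = -3772)
A/q = 79465/(-3772) = 79465*(-1/3772) = -3455/164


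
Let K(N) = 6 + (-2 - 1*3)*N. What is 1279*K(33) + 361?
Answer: -203000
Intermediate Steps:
K(N) = 6 - 5*N (K(N) = 6 + (-2 - 3)*N = 6 - 5*N)
1279*K(33) + 361 = 1279*(6 - 5*33) + 361 = 1279*(6 - 165) + 361 = 1279*(-159) + 361 = -203361 + 361 = -203000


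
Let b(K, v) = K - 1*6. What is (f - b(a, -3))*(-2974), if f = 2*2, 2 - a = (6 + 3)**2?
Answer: -264686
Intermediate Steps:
a = -79 (a = 2 - (6 + 3)**2 = 2 - 1*9**2 = 2 - 1*81 = 2 - 81 = -79)
b(K, v) = -6 + K (b(K, v) = K - 6 = -6 + K)
f = 4
(f - b(a, -3))*(-2974) = (4 - (-6 - 79))*(-2974) = (4 - 1*(-85))*(-2974) = (4 + 85)*(-2974) = 89*(-2974) = -264686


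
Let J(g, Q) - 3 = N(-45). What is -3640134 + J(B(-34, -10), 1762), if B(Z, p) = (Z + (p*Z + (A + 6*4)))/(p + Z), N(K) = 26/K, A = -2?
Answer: -163805921/45 ≈ -3.6401e+6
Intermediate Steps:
B(Z, p) = (22 + Z + Z*p)/(Z + p) (B(Z, p) = (Z + (p*Z + (-2 + 6*4)))/(p + Z) = (Z + (Z*p + (-2 + 24)))/(Z + p) = (Z + (Z*p + 22))/(Z + p) = (Z + (22 + Z*p))/(Z + p) = (22 + Z + Z*p)/(Z + p))
J(g, Q) = 109/45 (J(g, Q) = 3 + 26/(-45) = 3 + 26*(-1/45) = 3 - 26/45 = 109/45)
-3640134 + J(B(-34, -10), 1762) = -3640134 + 109/45 = -163805921/45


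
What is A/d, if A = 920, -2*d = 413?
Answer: -1840/413 ≈ -4.4552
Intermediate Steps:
d = -413/2 (d = -½*413 = -413/2 ≈ -206.50)
A/d = 920/(-413/2) = 920*(-2/413) = -1840/413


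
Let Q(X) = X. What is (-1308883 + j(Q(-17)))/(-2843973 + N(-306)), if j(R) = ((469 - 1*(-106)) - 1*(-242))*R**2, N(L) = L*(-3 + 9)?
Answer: 357590/948603 ≈ 0.37697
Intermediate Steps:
N(L) = 6*L (N(L) = L*6 = 6*L)
j(R) = 817*R**2 (j(R) = ((469 + 106) + 242)*R**2 = (575 + 242)*R**2 = 817*R**2)
(-1308883 + j(Q(-17)))/(-2843973 + N(-306)) = (-1308883 + 817*(-17)**2)/(-2843973 + 6*(-306)) = (-1308883 + 817*289)/(-2843973 - 1836) = (-1308883 + 236113)/(-2845809) = -1072770*(-1/2845809) = 357590/948603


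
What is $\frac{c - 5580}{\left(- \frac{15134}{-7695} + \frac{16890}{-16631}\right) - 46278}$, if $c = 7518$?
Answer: $- \frac{124008303105}{2961165273253} \approx -0.041878$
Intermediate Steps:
$\frac{c - 5580}{\left(- \frac{15134}{-7695} + \frac{16890}{-16631}\right) - 46278} = \frac{7518 - 5580}{\left(- \frac{15134}{-7695} + \frac{16890}{-16631}\right) - 46278} = \frac{1938}{\left(\left(-15134\right) \left(- \frac{1}{7695}\right) + 16890 \left(- \frac{1}{16631}\right)\right) - 46278} = \frac{1938}{\left(\frac{15134}{7695} - \frac{16890}{16631}\right) - 46278} = \frac{1938}{\frac{121725004}{127975545} - 46278} = \frac{1938}{- \frac{5922330546506}{127975545}} = 1938 \left(- \frac{127975545}{5922330546506}\right) = - \frac{124008303105}{2961165273253}$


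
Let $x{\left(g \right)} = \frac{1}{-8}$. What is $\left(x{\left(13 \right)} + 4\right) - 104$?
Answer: $- \frac{801}{8} \approx -100.13$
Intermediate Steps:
$x{\left(g \right)} = - \frac{1}{8}$
$\left(x{\left(13 \right)} + 4\right) - 104 = \left(- \frac{1}{8} + 4\right) - 104 = \frac{31}{8} - 104 = - \frac{801}{8}$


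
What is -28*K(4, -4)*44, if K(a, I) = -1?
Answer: 1232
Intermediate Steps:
-28*K(4, -4)*44 = -28*(-1)*44 = 28*44 = 1232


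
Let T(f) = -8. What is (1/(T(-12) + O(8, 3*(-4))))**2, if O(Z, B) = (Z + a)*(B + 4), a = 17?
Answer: 1/43264 ≈ 2.3114e-5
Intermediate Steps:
O(Z, B) = (4 + B)*(17 + Z) (O(Z, B) = (Z + 17)*(B + 4) = (17 + Z)*(4 + B) = (4 + B)*(17 + Z))
(1/(T(-12) + O(8, 3*(-4))))**2 = (1/(-8 + (68 + 4*8 + 17*(3*(-4)) + (3*(-4))*8)))**2 = (1/(-8 + (68 + 32 + 17*(-12) - 12*8)))**2 = (1/(-8 + (68 + 32 - 204 - 96)))**2 = (1/(-8 - 200))**2 = (1/(-208))**2 = (-1/208)**2 = 1/43264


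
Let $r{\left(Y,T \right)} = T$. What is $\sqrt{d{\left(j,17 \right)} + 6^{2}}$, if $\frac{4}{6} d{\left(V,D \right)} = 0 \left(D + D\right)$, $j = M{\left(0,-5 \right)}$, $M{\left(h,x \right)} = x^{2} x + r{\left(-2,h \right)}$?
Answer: $6$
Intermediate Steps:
$M{\left(h,x \right)} = h + x^{3}$ ($M{\left(h,x \right)} = x^{2} x + h = x^{3} + h = h + x^{3}$)
$j = -125$ ($j = 0 + \left(-5\right)^{3} = 0 - 125 = -125$)
$d{\left(V,D \right)} = 0$ ($d{\left(V,D \right)} = \frac{3 \cdot 0 \left(D + D\right)}{2} = \frac{3 \cdot 0 \cdot 2 D}{2} = \frac{3}{2} \cdot 0 = 0$)
$\sqrt{d{\left(j,17 \right)} + 6^{2}} = \sqrt{0 + 6^{2}} = \sqrt{0 + 36} = \sqrt{36} = 6$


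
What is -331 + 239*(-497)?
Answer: -119114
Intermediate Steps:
-331 + 239*(-497) = -331 - 118783 = -119114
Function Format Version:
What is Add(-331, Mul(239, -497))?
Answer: -119114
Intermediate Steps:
Add(-331, Mul(239, -497)) = Add(-331, -118783) = -119114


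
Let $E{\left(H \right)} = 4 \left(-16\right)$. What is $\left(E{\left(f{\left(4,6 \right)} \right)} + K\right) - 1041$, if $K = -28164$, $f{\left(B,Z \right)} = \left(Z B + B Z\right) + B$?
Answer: $-29269$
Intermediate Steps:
$f{\left(B,Z \right)} = B + 2 B Z$ ($f{\left(B,Z \right)} = \left(B Z + B Z\right) + B = 2 B Z + B = B + 2 B Z$)
$E{\left(H \right)} = -64$
$\left(E{\left(f{\left(4,6 \right)} \right)} + K\right) - 1041 = \left(-64 - 28164\right) - 1041 = -28228 - 1041 = -29269$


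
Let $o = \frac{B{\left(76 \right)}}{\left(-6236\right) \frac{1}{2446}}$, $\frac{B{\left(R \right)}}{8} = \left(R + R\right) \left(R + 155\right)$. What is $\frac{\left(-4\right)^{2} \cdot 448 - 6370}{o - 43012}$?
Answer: $- \frac{622041}{119411806} \approx -0.0052092$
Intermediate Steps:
$B{\left(R \right)} = 16 R \left(155 + R\right)$ ($B{\left(R \right)} = 8 \left(R + R\right) \left(R + 155\right) = 8 \cdot 2 R \left(155 + R\right) = 16 R \left(155 + R\right)$)
$o = - \frac{171767904}{1559}$ ($o = \frac{16 \cdot 76 \left(155 + 76\right)}{\left(-6236\right) \frac{1}{2446}} = \frac{16 \cdot 76 \cdot 231}{\left(-6236\right) \frac{1}{2446}} = \frac{280896}{- \frac{3118}{1223}} = 280896 \left(- \frac{1223}{3118}\right) = - \frac{171767904}{1559} \approx -1.1018 \cdot 10^{5}$)
$\frac{\left(-4\right)^{2} \cdot 448 - 6370}{o - 43012} = \frac{\left(-4\right)^{2} \cdot 448 - 6370}{- \frac{171767904}{1559} - 43012} = \frac{16 \cdot 448 - 6370}{- \frac{238823612}{1559}} = \left(7168 - 6370\right) \left(- \frac{1559}{238823612}\right) = 798 \left(- \frac{1559}{238823612}\right) = - \frac{622041}{119411806}$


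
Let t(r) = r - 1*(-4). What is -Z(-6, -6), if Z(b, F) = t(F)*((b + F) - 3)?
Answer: -30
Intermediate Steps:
t(r) = 4 + r (t(r) = r + 4 = 4 + r)
Z(b, F) = (4 + F)*(-3 + F + b) (Z(b, F) = (4 + F)*((b + F) - 3) = (4 + F)*((F + b) - 3) = (4 + F)*(-3 + F + b))
-Z(-6, -6) = -(4 - 6)*(-3 - 6 - 6) = -(-2)*(-15) = -1*30 = -30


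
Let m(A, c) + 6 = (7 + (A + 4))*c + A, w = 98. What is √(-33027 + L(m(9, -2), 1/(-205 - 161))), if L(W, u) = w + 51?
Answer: I*√32878 ≈ 181.32*I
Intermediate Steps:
m(A, c) = -6 + A + c*(11 + A) (m(A, c) = -6 + ((7 + (A + 4))*c + A) = -6 + ((7 + (4 + A))*c + A) = -6 + ((11 + A)*c + A) = -6 + (c*(11 + A) + A) = -6 + (A + c*(11 + A)) = -6 + A + c*(11 + A))
L(W, u) = 149 (L(W, u) = 98 + 51 = 149)
√(-33027 + L(m(9, -2), 1/(-205 - 161))) = √(-33027 + 149) = √(-32878) = I*√32878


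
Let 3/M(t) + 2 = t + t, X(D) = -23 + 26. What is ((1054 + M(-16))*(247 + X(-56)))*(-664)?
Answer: -2974139000/17 ≈ -1.7495e+8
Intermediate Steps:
X(D) = 3
M(t) = 3/(-2 + 2*t) (M(t) = 3/(-2 + (t + t)) = 3/(-2 + 2*t))
((1054 + M(-16))*(247 + X(-56)))*(-664) = ((1054 + 3/(2*(-1 - 16)))*(247 + 3))*(-664) = ((1054 + (3/2)/(-17))*250)*(-664) = ((1054 + (3/2)*(-1/17))*250)*(-664) = ((1054 - 3/34)*250)*(-664) = ((35833/34)*250)*(-664) = (4479125/17)*(-664) = -2974139000/17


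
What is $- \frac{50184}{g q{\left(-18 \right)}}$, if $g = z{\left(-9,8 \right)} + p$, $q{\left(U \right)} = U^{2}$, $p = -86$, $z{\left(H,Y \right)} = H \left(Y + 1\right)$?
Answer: $\frac{1394}{1503} \approx 0.92748$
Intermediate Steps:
$z{\left(H,Y \right)} = H \left(1 + Y\right)$
$g = -167$ ($g = - 9 \left(1 + 8\right) - 86 = \left(-9\right) 9 - 86 = -81 - 86 = -167$)
$- \frac{50184}{g q{\left(-18 \right)}} = - \frac{50184}{\left(-167\right) \left(-18\right)^{2}} = - \frac{50184}{\left(-167\right) 324} = - \frac{50184}{-54108} = \left(-50184\right) \left(- \frac{1}{54108}\right) = \frac{1394}{1503}$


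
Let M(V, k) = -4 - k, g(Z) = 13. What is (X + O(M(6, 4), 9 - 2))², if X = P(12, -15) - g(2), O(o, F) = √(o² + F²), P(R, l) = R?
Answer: (1 - √113)² ≈ 92.740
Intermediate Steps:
O(o, F) = √(F² + o²)
X = -1 (X = 12 - 1*13 = 12 - 13 = -1)
(X + O(M(6, 4), 9 - 2))² = (-1 + √((9 - 2)² + (-4 - 1*4)²))² = (-1 + √(7² + (-4 - 4)²))² = (-1 + √(49 + (-8)²))² = (-1 + √(49 + 64))² = (-1 + √113)²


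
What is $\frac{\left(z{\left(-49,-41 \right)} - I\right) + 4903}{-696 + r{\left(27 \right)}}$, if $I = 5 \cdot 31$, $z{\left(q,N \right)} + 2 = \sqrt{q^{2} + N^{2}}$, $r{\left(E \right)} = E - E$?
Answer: $- \frac{791}{116} - \frac{\sqrt{4082}}{696} \approx -6.9108$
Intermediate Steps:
$r{\left(E \right)} = 0$
$z{\left(q,N \right)} = -2 + \sqrt{N^{2} + q^{2}}$ ($z{\left(q,N \right)} = -2 + \sqrt{q^{2} + N^{2}} = -2 + \sqrt{N^{2} + q^{2}}$)
$I = 155$
$\frac{\left(z{\left(-49,-41 \right)} - I\right) + 4903}{-696 + r{\left(27 \right)}} = \frac{\left(\left(-2 + \sqrt{\left(-41\right)^{2} + \left(-49\right)^{2}}\right) - 155\right) + 4903}{-696 + 0} = \frac{\left(\left(-2 + \sqrt{1681 + 2401}\right) - 155\right) + 4903}{-696} = \left(\left(\left(-2 + \sqrt{4082}\right) - 155\right) + 4903\right) \left(- \frac{1}{696}\right) = \left(\left(-157 + \sqrt{4082}\right) + 4903\right) \left(- \frac{1}{696}\right) = \left(4746 + \sqrt{4082}\right) \left(- \frac{1}{696}\right) = - \frac{791}{116} - \frac{\sqrt{4082}}{696}$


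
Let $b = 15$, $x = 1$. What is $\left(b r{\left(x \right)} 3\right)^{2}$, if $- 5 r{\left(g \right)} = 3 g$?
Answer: $729$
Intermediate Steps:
$r{\left(g \right)} = - \frac{3 g}{5}$
$\left(b r{\left(x \right)} 3\right)^{2} = \left(15 \left(\left(- \frac{3}{5}\right) 1\right) 3\right)^{2} = \left(15 \left(- \frac{3}{5}\right) 3\right)^{2} = \left(\left(-9\right) 3\right)^{2} = \left(-27\right)^{2} = 729$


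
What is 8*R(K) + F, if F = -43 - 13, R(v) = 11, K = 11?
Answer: 32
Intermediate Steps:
F = -56
8*R(K) + F = 8*11 - 56 = 88 - 56 = 32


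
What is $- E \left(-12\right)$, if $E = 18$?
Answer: $216$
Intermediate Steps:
$- E \left(-12\right) = \left(-1\right) 18 \left(-12\right) = \left(-18\right) \left(-12\right) = 216$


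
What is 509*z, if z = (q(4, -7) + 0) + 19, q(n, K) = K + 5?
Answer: 8653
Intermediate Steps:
q(n, K) = 5 + K
z = 17 (z = ((5 - 7) + 0) + 19 = (-2 + 0) + 19 = -2 + 19 = 17)
509*z = 509*17 = 8653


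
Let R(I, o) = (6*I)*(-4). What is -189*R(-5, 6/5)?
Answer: -22680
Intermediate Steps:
R(I, o) = -24*I
-189*R(-5, 6/5) = -(-4536)*(-5) = -189*120 = -22680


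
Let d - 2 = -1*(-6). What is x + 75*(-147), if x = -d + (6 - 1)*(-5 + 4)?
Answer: -11038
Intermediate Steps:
d = 8 (d = 2 - 1*(-6) = 2 + 6 = 8)
x = -13 (x = -1*8 + (6 - 1)*(-5 + 4) = -8 + 5*(-1) = -8 - 5 = -13)
x + 75*(-147) = -13 + 75*(-147) = -13 - 11025 = -11038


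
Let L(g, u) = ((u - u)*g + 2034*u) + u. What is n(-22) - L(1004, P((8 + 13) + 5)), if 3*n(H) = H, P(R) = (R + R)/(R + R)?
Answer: -6127/3 ≈ -2042.3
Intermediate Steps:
P(R) = 1 (P(R) = (2*R)/((2*R)) = (2*R)*(1/(2*R)) = 1)
n(H) = H/3
L(g, u) = 2035*u (L(g, u) = (0*g + 2034*u) + u = (0 + 2034*u) + u = 2034*u + u = 2035*u)
n(-22) - L(1004, P((8 + 13) + 5)) = (⅓)*(-22) - 2035 = -22/3 - 1*2035 = -22/3 - 2035 = -6127/3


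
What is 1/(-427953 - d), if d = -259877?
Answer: -1/168076 ≈ -5.9497e-6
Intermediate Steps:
1/(-427953 - d) = 1/(-427953 - 1*(-259877)) = 1/(-427953 + 259877) = 1/(-168076) = -1/168076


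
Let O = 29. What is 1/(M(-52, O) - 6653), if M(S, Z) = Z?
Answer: -1/6624 ≈ -0.00015097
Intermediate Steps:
1/(M(-52, O) - 6653) = 1/(29 - 6653) = 1/(-6624) = -1/6624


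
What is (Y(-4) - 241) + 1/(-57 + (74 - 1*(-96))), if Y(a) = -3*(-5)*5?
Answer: -18757/113 ≈ -165.99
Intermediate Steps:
Y(a) = 75 (Y(a) = 15*5 = 75)
(Y(-4) - 241) + 1/(-57 + (74 - 1*(-96))) = (75 - 241) + 1/(-57 + (74 - 1*(-96))) = -166 + 1/(-57 + (74 + 96)) = -166 + 1/(-57 + 170) = -166 + 1/113 = -18757/113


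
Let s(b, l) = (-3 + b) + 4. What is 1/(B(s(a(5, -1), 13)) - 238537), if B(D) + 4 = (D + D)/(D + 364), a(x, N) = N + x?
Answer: -369/88021619 ≈ -4.1922e-6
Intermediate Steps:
s(b, l) = 1 + b
B(D) = -4 + 2*D/(364 + D) (B(D) = -4 + (D + D)/(D + 364) = -4 + (2*D)/(364 + D) = -4 + 2*D/(364 + D))
1/(B(s(a(5, -1), 13)) - 238537) = 1/(2*(-728 - (1 + (-1 + 5)))/(364 + (1 + (-1 + 5))) - 238537) = 1/(2*(-728 - (1 + 4))/(364 + (1 + 4)) - 238537) = 1/(2*(-728 - 1*5)/(364 + 5) - 238537) = 1/(2*(-728 - 5)/369 - 238537) = 1/(2*(1/369)*(-733) - 238537) = 1/(-1466/369 - 238537) = 1/(-88021619/369) = -369/88021619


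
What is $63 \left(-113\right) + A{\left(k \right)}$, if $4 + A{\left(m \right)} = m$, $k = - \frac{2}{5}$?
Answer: $- \frac{35617}{5} \approx -7123.4$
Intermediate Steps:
$k = - \frac{2}{5}$ ($k = \left(-2\right) \frac{1}{5} = - \frac{2}{5} \approx -0.4$)
$A{\left(m \right)} = -4 + m$
$63 \left(-113\right) + A{\left(k \right)} = 63 \left(-113\right) - \frac{22}{5} = -7119 - \frac{22}{5} = - \frac{35617}{5}$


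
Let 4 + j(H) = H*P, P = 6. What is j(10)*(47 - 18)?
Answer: 1624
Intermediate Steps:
j(H) = -4 + 6*H (j(H) = -4 + H*6 = -4 + 6*H)
j(10)*(47 - 18) = (-4 + 6*10)*(47 - 18) = (-4 + 60)*29 = 56*29 = 1624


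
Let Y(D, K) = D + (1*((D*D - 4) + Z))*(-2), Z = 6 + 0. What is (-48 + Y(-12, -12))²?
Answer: 123904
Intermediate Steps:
Z = 6
Y(D, K) = -4 + D - 2*D² (Y(D, K) = D + (1*((D*D - 4) + 6))*(-2) = D + (1*((D² - 4) + 6))*(-2) = D + (1*((-4 + D²) + 6))*(-2) = D + (1*(2 + D²))*(-2) = D + (2 + D²)*(-2) = D + (-4 - 2*D²) = -4 + D - 2*D²)
(-48 + Y(-12, -12))² = (-48 + (-4 - 12 - 2*(-12)²))² = (-48 + (-4 - 12 - 2*144))² = (-48 + (-4 - 12 - 288))² = (-48 - 304)² = (-352)² = 123904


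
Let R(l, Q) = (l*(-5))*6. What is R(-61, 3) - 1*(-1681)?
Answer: 3511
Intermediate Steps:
R(l, Q) = -30*l (R(l, Q) = -5*l*6 = -30*l)
R(-61, 3) - 1*(-1681) = -30*(-61) - 1*(-1681) = 1830 + 1681 = 3511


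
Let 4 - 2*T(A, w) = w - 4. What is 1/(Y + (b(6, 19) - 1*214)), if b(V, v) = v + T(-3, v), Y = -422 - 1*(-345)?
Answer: -2/555 ≈ -0.0036036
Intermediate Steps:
T(A, w) = 4 - w/2 (T(A, w) = 2 - (w - 4)/2 = 2 - (-4 + w)/2 = 2 + (2 - w/2) = 4 - w/2)
Y = -77 (Y = -422 + 345 = -77)
b(V, v) = 4 + v/2 (b(V, v) = v + (4 - v/2) = 4 + v/2)
1/(Y + (b(6, 19) - 1*214)) = 1/(-77 + ((4 + (1/2)*19) - 1*214)) = 1/(-77 + ((4 + 19/2) - 214)) = 1/(-77 + (27/2 - 214)) = 1/(-77 - 401/2) = 1/(-555/2) = -2/555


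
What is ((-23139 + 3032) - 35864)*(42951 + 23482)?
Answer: -3718321443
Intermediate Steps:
((-23139 + 3032) - 35864)*(42951 + 23482) = (-20107 - 35864)*66433 = -55971*66433 = -3718321443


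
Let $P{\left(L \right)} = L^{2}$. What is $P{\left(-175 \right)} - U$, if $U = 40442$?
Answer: $-9817$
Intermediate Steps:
$P{\left(-175 \right)} - U = \left(-175\right)^{2} - 40442 = 30625 - 40442 = -9817$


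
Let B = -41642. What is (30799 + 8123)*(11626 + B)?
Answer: -1168282752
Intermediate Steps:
(30799 + 8123)*(11626 + B) = (30799 + 8123)*(11626 - 41642) = 38922*(-30016) = -1168282752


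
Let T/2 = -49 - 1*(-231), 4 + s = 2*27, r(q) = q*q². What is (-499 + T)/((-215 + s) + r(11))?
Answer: -135/1166 ≈ -0.11578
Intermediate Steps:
r(q) = q³
s = 50 (s = -4 + 2*27 = -4 + 54 = 50)
T = 364 (T = 2*(-49 - 1*(-231)) = 2*(-49 + 231) = 2*182 = 364)
(-499 + T)/((-215 + s) + r(11)) = (-499 + 364)/((-215 + 50) + 11³) = -135/(-165 + 1331) = -135/1166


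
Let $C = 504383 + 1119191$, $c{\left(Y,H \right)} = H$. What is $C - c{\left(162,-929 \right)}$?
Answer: $1624503$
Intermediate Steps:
$C = 1623574$
$C - c{\left(162,-929 \right)} = 1623574 - -929 = 1623574 + 929 = 1624503$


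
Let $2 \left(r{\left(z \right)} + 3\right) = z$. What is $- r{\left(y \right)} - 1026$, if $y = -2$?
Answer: $-1022$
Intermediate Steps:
$r{\left(z \right)} = -3 + \frac{z}{2}$
$- r{\left(y \right)} - 1026 = - (-3 + \frac{1}{2} \left(-2\right)) - 1026 = - (-3 - 1) - 1026 = \left(-1\right) \left(-4\right) - 1026 = 4 - 1026 = -1022$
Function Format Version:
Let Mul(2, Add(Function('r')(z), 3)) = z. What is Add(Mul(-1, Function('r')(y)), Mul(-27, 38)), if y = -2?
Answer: -1022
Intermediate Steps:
Function('r')(z) = Add(-3, Mul(Rational(1, 2), z))
Add(Mul(-1, Function('r')(y)), Mul(-27, 38)) = Add(Mul(-1, Add(-3, Mul(Rational(1, 2), -2))), Mul(-27, 38)) = Add(Mul(-1, Add(-3, -1)), -1026) = Add(Mul(-1, -4), -1026) = Add(4, -1026) = -1022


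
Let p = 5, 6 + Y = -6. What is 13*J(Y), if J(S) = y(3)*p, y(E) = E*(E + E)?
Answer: 1170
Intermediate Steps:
Y = -12 (Y = -6 - 6 = -12)
y(E) = 2*E**2 (y(E) = E*(2*E) = 2*E**2)
J(S) = 90 (J(S) = (2*3**2)*5 = (2*9)*5 = 18*5 = 90)
13*J(Y) = 13*90 = 1170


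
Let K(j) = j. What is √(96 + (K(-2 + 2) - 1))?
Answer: √95 ≈ 9.7468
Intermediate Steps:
√(96 + (K(-2 + 2) - 1)) = √(96 + ((-2 + 2) - 1)) = √(96 + (0 - 1)) = √(96 - 1) = √95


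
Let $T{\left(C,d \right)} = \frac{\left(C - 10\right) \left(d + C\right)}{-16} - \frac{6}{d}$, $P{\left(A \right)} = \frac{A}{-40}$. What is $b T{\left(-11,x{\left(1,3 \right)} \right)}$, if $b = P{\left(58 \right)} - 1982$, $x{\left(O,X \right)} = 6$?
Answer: $\frac{4799949}{320} \approx 15000.0$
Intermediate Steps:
$P{\left(A \right)} = - \frac{A}{40}$ ($P{\left(A \right)} = A \left(- \frac{1}{40}\right) = - \frac{A}{40}$)
$b = - \frac{39669}{20}$ ($b = \left(- \frac{1}{40}\right) 58 - 1982 = - \frac{29}{20} - 1982 = - \frac{39669}{20} \approx -1983.4$)
$T{\left(C,d \right)} = - \frac{6}{d} - \frac{\left(-10 + C\right) \left(C + d\right)}{16}$ ($T{\left(C,d \right)} = \left(-10 + C\right) \left(C + d\right) \left(- \frac{1}{16}\right) - \frac{6}{d} = - \frac{\left(-10 + C\right) \left(C + d\right)}{16} - \frac{6}{d} = - \frac{6}{d} - \frac{\left(-10 + C\right) \left(C + d\right)}{16}$)
$b T{\left(-11,x{\left(1,3 \right)} \right)} = - \frac{39669 \frac{-96 - 6 \left(\left(-11\right)^{2} - -110 - 60 - 66\right)}{16 \cdot 6}}{20} = - \frac{39669 \cdot \frac{1}{16} \cdot \frac{1}{6} \left(-96 - 6 \left(121 + 110 - 60 - 66\right)\right)}{20} = - \frac{39669 \cdot \frac{1}{16} \cdot \frac{1}{6} \left(-96 - 6 \cdot 105\right)}{20} = - \frac{39669 \cdot \frac{1}{16} \cdot \frac{1}{6} \left(-96 - 630\right)}{20} = - \frac{39669 \cdot \frac{1}{16} \cdot \frac{1}{6} \left(-726\right)}{20} = \left(- \frac{39669}{20}\right) \left(- \frac{121}{16}\right) = \frac{4799949}{320}$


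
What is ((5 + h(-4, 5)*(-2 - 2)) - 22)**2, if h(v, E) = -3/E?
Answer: 5329/25 ≈ 213.16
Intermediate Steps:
((5 + h(-4, 5)*(-2 - 2)) - 22)**2 = ((5 + (-3/5)*(-2 - 2)) - 22)**2 = ((5 - 3*1/5*(-4)) - 22)**2 = ((5 - 3/5*(-4)) - 22)**2 = ((5 + 12/5) - 22)**2 = (37/5 - 22)**2 = (-73/5)**2 = 5329/25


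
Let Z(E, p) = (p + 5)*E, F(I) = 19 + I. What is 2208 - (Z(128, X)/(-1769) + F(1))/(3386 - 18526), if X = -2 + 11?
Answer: 14784036717/6695665 ≈ 2208.0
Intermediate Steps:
X = 9
Z(E, p) = E*(5 + p) (Z(E, p) = (5 + p)*E = E*(5 + p))
2208 - (Z(128, X)/(-1769) + F(1))/(3386 - 18526) = 2208 - ((128*(5 + 9))/(-1769) + (19 + 1))/(3386 - 18526) = 2208 - ((128*14)*(-1/1769) + 20)/(-15140) = 2208 - (1792*(-1/1769) + 20)*(-1)/15140 = 2208 - (-1792/1769 + 20)*(-1)/15140 = 2208 - 33588*(-1)/(1769*15140) = 2208 - 1*(-8397/6695665) = 2208 + 8397/6695665 = 14784036717/6695665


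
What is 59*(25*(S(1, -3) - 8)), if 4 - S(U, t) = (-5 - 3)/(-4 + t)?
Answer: -53100/7 ≈ -7585.7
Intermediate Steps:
S(U, t) = 4 + 8/(-4 + t) (S(U, t) = 4 - (-5 - 3)/(-4 + t) = 4 - (-8)/(-4 + t) = 4 + 8/(-4 + t))
59*(25*(S(1, -3) - 8)) = 59*(25*(4*(-2 - 3)/(-4 - 3) - 8)) = 59*(25*(4*(-5)/(-7) - 8)) = 59*(25*(4*(-⅐)*(-5) - 8)) = 59*(25*(20/7 - 8)) = 59*(25*(-36/7)) = 59*(-900/7) = -53100/7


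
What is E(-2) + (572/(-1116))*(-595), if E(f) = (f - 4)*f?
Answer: 88433/279 ≈ 316.96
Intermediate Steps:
E(f) = f*(-4 + f) (E(f) = (-4 + f)*f = f*(-4 + f))
E(-2) + (572/(-1116))*(-595) = -2*(-4 - 2) + (572/(-1116))*(-595) = -2*(-6) + (572*(-1/1116))*(-595) = 12 - 143/279*(-595) = 12 + 85085/279 = 88433/279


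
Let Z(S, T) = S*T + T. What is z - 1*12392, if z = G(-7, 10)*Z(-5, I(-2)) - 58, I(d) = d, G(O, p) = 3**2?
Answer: -12378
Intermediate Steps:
G(O, p) = 9
Z(S, T) = T + S*T
z = 14 (z = 9*(-2*(1 - 5)) - 58 = 9*(-2*(-4)) - 58 = 9*8 - 58 = 72 - 58 = 14)
z - 1*12392 = 14 - 1*12392 = 14 - 12392 = -12378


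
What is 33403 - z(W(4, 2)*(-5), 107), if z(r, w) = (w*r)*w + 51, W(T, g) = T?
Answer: 262332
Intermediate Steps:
z(r, w) = 51 + r*w**2 (z(r, w) = (r*w)*w + 51 = r*w**2 + 51 = 51 + r*w**2)
33403 - z(W(4, 2)*(-5), 107) = 33403 - (51 + (4*(-5))*107**2) = 33403 - (51 - 20*11449) = 33403 - (51 - 228980) = 33403 - 1*(-228929) = 33403 + 228929 = 262332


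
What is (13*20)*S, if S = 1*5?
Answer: 1300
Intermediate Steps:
S = 5
(13*20)*S = (13*20)*5 = 260*5 = 1300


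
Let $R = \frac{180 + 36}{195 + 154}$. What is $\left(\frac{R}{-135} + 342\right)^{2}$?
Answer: $\frac{356148755524}{3045025} \approx 1.1696 \cdot 10^{5}$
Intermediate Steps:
$R = \frac{216}{349} \approx 0.61891$
$\left(\frac{R}{-135} + 342\right)^{2} = \left(\frac{216}{349 \left(-135\right)} + 342\right)^{2} = \left(\frac{216}{349} \left(- \frac{1}{135}\right) + 342\right)^{2} = \left(- \frac{8}{1745} + 342\right)^{2} = \left(\frac{596782}{1745}\right)^{2} = \frac{356148755524}{3045025}$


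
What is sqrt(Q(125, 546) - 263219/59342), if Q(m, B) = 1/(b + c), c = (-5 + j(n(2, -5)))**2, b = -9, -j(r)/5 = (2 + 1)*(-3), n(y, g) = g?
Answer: I*sqrt(39532859484025614)/94413122 ≈ 2.1059*I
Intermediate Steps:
j(r) = 45 (j(r) = -5*(2 + 1)*(-3) = -15*(-3) = -5*(-9) = 45)
c = 1600 (c = (-5 + 45)**2 = 40**2 = 1600)
Q(m, B) = 1/1591 (Q(m, B) = 1/(-9 + 1600) = 1/1591)
sqrt(Q(125, 546) - 263219/59342) = sqrt(1/1591 - 263219/59342) = sqrt(-418722087/94413122) = I*sqrt(39532859484025614)/94413122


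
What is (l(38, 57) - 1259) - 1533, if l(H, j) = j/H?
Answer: -5581/2 ≈ -2790.5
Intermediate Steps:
(l(38, 57) - 1259) - 1533 = (57/38 - 1259) - 1533 = (57*(1/38) - 1259) - 1533 = (3/2 - 1259) - 1533 = -2515/2 - 1533 = -5581/2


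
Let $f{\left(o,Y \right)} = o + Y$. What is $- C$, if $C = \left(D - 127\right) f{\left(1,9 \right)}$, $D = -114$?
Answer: $2410$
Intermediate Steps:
$f{\left(o,Y \right)} = Y + o$
$C = -2410$ ($C = \left(-114 - 127\right) \left(9 + 1\right) = \left(-241\right) 10 = -2410$)
$- C = \left(-1\right) \left(-2410\right) = 2410$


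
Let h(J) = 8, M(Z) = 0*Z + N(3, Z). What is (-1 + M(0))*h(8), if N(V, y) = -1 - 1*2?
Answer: -32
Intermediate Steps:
N(V, y) = -3 (N(V, y) = -1 - 2 = -3)
M(Z) = -3 (M(Z) = 0*Z - 3 = 0 - 3 = -3)
(-1 + M(0))*h(8) = (-1 - 3)*8 = -4*8 = -32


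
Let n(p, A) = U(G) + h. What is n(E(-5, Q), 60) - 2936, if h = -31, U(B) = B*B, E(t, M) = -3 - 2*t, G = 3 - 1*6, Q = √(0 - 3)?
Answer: -2958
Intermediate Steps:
Q = I*√3 (Q = √(-3) = I*√3 ≈ 1.732*I)
G = -3 (G = 3 - 6 = -3)
E(t, M) = -3 - 2*t
U(B) = B²
n(p, A) = -22 (n(p, A) = (-3)² - 31 = 9 - 31 = -22)
n(E(-5, Q), 60) - 2936 = -22 - 2936 = -2958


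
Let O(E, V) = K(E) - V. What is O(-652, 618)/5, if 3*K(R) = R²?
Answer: 84650/3 ≈ 28217.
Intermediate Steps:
K(R) = R²/3
O(E, V) = -V + E²/3 (O(E, V) = E²/3 - V = -V + E²/3)
O(-652, 618)/5 = (-1*618 + (⅓)*(-652)²)/5 = (-618 + (⅓)*425104)/5 = (-618 + 425104/3)/5 = (⅕)*(423250/3) = 84650/3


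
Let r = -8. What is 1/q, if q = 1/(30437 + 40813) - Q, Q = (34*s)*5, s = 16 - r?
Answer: -71250/290699999 ≈ -0.00024510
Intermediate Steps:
s = 24 (s = 16 - 1*(-8) = 16 + 8 = 24)
Q = 4080 (Q = (34*24)*5 = 816*5 = 4080)
q = -290699999/71250 (q = 1/(30437 + 40813) - 1*4080 = 1/71250 - 4080 = -290699999/71250 ≈ -4080.0)
1/q = 1/(-290699999/71250) = -71250/290699999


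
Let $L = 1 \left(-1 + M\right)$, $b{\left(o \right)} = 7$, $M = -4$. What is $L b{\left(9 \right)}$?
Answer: $-35$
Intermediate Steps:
$L = -5$ ($L = 1 \left(-1 - 4\right) = 1 \left(-5\right) = -5$)
$L b{\left(9 \right)} = \left(-5\right) 7 = -35$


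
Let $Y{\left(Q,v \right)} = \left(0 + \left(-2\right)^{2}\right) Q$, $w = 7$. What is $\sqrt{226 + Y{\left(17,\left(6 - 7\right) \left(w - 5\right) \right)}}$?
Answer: $7 \sqrt{6} \approx 17.146$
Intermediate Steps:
$Y{\left(Q,v \right)} = 4 Q$ ($Y{\left(Q,v \right)} = \left(0 + 4\right) Q = 4 Q$)
$\sqrt{226 + Y{\left(17,\left(6 - 7\right) \left(w - 5\right) \right)}} = \sqrt{226 + 4 \cdot 17} = \sqrt{226 + 68} = \sqrt{294} = 7 \sqrt{6}$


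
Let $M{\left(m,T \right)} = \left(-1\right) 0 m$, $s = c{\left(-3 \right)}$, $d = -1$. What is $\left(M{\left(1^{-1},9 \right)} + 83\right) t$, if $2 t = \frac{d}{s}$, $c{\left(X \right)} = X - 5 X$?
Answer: $- \frac{83}{24} \approx -3.4583$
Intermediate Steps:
$c{\left(X \right)} = - 4 X$
$s = 12$ ($s = \left(-4\right) \left(-3\right) = 12$)
$t = - \frac{1}{24}$ ($t = \frac{\left(-1\right) \frac{1}{12}}{2} = \frac{1}{2} \left(- \frac{1}{12}\right) = - \frac{1}{24} \approx -0.041667$)
$M{\left(m,T \right)} = 0$ ($M{\left(m,T \right)} = 0 m = 0$)
$\left(M{\left(1^{-1},9 \right)} + 83\right) t = \left(0 + 83\right) \left(- \frac{1}{24}\right) = 83 \left(- \frac{1}{24}\right) = - \frac{83}{24}$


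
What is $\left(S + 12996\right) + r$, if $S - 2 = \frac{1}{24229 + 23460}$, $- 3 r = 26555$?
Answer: $\frac{593203474}{143067} \approx 4146.3$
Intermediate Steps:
$r = - \frac{26555}{3}$ ($r = \left(- \frac{1}{3}\right) 26555 = - \frac{26555}{3} \approx -8851.7$)
$S = \frac{95379}{47689}$ ($S = 2 + \frac{1}{24229 + 23460} = 2 + \frac{1}{47689} = \frac{95379}{47689} \approx 2.0$)
$\left(S + 12996\right) + r = \left(\frac{95379}{47689} + 12996\right) - \frac{26555}{3} = \frac{619861623}{47689} - \frac{26555}{3} = \frac{593203474}{143067}$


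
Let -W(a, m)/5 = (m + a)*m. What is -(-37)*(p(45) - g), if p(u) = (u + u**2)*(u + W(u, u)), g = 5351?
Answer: -1547698937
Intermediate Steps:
W(a, m) = -5*m*(a + m) (W(a, m) = -5*(m + a)*m = -5*(a + m)*m = -5*m*(a + m))
p(u) = (u + u**2)*(u - 10*u**2) (p(u) = (u + u**2)*(u - 5*u*(u + u)) = (u + u**2)*(u - 5*u*2*u) = (u + u**2)*(u - 10*u**2))
-(-37)*(p(45) - g) = -(-37)*(45**2*(1 - 10*45**2 - 9*45) - 1*5351) = -(-37)*(2025*(1 - 10*2025 - 405) - 5351) = -(-37)*(2025*(1 - 20250 - 405) - 5351) = -(-37)*(2025*(-20654) - 5351) = -(-37)*(-41824350 - 5351) = -(-37)*(-41829701) = -1*1547698937 = -1547698937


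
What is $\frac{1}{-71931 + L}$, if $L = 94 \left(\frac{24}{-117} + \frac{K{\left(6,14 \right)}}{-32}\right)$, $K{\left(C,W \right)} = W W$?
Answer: $- \frac{156}{11314061} \approx -1.3788 \cdot 10^{-5}$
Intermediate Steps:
$K{\left(C,W \right)} = W^{2}$
$L = - \frac{92825}{156}$ ($L = 94 \left(\frac{24}{-117} + \frac{14^{2}}{-32}\right) = 94 \left(24 \left(- \frac{1}{117}\right) + 196 \left(- \frac{1}{32}\right)\right) = 94 \left(- \frac{8}{39} - \frac{49}{8}\right) = 94 \left(- \frac{1975}{312}\right) = - \frac{92825}{156} \approx -595.03$)
$\frac{1}{-71931 + L} = \frac{1}{-71931 - \frac{92825}{156}} = \frac{1}{- \frac{11314061}{156}} = - \frac{156}{11314061}$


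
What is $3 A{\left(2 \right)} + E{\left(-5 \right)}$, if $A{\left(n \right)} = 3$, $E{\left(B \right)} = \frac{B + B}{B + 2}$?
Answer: $\frac{37}{3} \approx 12.333$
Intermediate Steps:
$E{\left(B \right)} = \frac{2 B}{2 + B}$
$3 A{\left(2 \right)} + E{\left(-5 \right)} = 3 \cdot 3 + 2 \left(-5\right) \frac{1}{2 - 5} = 9 + 2 \left(-5\right) \frac{1}{-3} = 9 + 2 \left(-5\right) \left(- \frac{1}{3}\right) = 9 + \frac{10}{3} = \frac{37}{3}$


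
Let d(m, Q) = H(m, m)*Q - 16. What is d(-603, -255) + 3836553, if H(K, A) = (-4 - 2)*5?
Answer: 3844187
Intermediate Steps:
H(K, A) = -30 (H(K, A) = -6*5 = -30)
d(m, Q) = -16 - 30*Q (d(m, Q) = -30*Q - 16 = -16 - 30*Q)
d(-603, -255) + 3836553 = (-16 - 30*(-255)) + 3836553 = (-16 + 7650) + 3836553 = 7634 + 3836553 = 3844187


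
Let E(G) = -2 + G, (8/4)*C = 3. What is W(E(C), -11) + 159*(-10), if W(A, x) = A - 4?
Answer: -3189/2 ≈ -1594.5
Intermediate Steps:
C = 3/2 (C = (½)*3 = 3/2 ≈ 1.5000)
W(A, x) = -4 + A
W(E(C), -11) + 159*(-10) = (-4 + (-2 + 3/2)) + 159*(-10) = (-4 - ½) - 1590 = -9/2 - 1590 = -3189/2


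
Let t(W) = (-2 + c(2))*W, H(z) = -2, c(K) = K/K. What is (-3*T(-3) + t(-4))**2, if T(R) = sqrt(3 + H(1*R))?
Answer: 1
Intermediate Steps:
c(K) = 1
T(R) = 1 (T(R) = sqrt(3 - 2) = sqrt(1) = 1)
t(W) = -W (t(W) = (-2 + 1)*W = -W)
(-3*T(-3) + t(-4))**2 = (-3*1 - 1*(-4))**2 = (-3 + 4)**2 = 1**2 = 1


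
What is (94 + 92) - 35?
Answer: 151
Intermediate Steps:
(94 + 92) - 35 = 186 - 35 = 151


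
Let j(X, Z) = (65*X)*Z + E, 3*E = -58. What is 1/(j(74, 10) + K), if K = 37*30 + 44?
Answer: 3/147704 ≈ 2.0311e-5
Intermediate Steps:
E = -58/3 (E = (⅓)*(-58) = -58/3 ≈ -19.333)
j(X, Z) = -58/3 + 65*X*Z (j(X, Z) = (65*X)*Z - 58/3 = 65*X*Z - 58/3 = -58/3 + 65*X*Z)
K = 1154 (K = 1110 + 44 = 1154)
1/(j(74, 10) + K) = 1/((-58/3 + 65*74*10) + 1154) = 1/((-58/3 + 48100) + 1154) = 1/(144242/3 + 1154) = 1/(147704/3) = 3/147704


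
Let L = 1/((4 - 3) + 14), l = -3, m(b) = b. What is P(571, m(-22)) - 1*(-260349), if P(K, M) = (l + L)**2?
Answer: 58580461/225 ≈ 2.6036e+5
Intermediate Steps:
L = 1/15 (L = 1/(1 + 14) = 1/15 ≈ 0.066667)
P(K, M) = 1936/225 (P(K, M) = (-3 + 1/15)**2 = (-44/15)**2 = 1936/225)
P(571, m(-22)) - 1*(-260349) = 1936/225 - 1*(-260349) = 1936/225 + 260349 = 58580461/225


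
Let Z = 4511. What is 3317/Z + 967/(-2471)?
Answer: 3834170/11146681 ≈ 0.34397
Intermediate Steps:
3317/Z + 967/(-2471) = 3317/4511 + 967/(-2471) = 3317*(1/4511) + 967*(-1/2471) = 3317/4511 - 967/2471 = 3834170/11146681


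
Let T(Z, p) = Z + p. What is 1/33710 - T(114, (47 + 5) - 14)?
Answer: -5123919/33710 ≈ -152.00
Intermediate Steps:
1/33710 - T(114, (47 + 5) - 14) = 1/33710 - (114 + ((47 + 5) - 14)) = 1/33710 - (114 + (52 - 14)) = 1/33710 - (114 + 38) = 1/33710 - 1*152 = 1/33710 - 152 = -5123919/33710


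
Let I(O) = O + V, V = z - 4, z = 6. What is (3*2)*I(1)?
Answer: 18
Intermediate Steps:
V = 2 (V = 6 - 4 = 2)
I(O) = 2 + O (I(O) = O + 2 = 2 + O)
(3*2)*I(1) = (3*2)*(2 + 1) = 6*3 = 18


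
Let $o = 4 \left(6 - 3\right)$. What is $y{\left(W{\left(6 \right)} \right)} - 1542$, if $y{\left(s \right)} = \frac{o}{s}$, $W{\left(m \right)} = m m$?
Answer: $- \frac{4625}{3} \approx -1541.7$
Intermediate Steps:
$W{\left(m \right)} = m^{2}$
$o = 12$ ($o = 4 \cdot 3 = 12$)
$y{\left(s \right)} = \frac{12}{s}$ ($y{\left(s \right)} = \frac{1}{s} 12 = \frac{12}{s}$)
$y{\left(W{\left(6 \right)} \right)} - 1542 = \frac{12}{6^{2}} - 1542 = \frac{12}{36} - 1542 = 12 \cdot \frac{1}{36} - 1542 = \frac{1}{3} - 1542 = - \frac{4625}{3}$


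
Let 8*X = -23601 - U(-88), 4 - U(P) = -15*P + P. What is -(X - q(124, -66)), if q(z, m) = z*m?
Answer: -43099/8 ≈ -5387.4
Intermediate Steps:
q(z, m) = m*z
U(P) = 4 + 14*P (U(P) = 4 - (-15*P + P) = 4 - (-14)*P = 4 + 14*P)
X = -22373/8 (X = (-23601 - (4 + 14*(-88)))/8 = (-23601 - (4 - 1232))/8 = (-23601 - 1*(-1228))/8 = (-23601 + 1228)/8 = (⅛)*(-22373) = -22373/8 ≈ -2796.6)
-(X - q(124, -66)) = -(-22373/8 - (-66)*124) = -(-22373/8 - 1*(-8184)) = -(-22373/8 + 8184) = -1*43099/8 = -43099/8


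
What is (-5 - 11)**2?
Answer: 256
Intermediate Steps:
(-5 - 11)**2 = (-16)**2 = 256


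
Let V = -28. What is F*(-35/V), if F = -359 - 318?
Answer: -3385/4 ≈ -846.25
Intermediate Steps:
F = -677
F*(-35/V) = -(-23695)/(-28) = -(-23695)*(-1)/28 = -677*5/4 = -3385/4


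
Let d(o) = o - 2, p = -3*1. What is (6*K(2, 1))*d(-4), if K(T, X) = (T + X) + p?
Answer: 0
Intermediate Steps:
p = -3
K(T, X) = -3 + T + X (K(T, X) = (T + X) - 3 = -3 + T + X)
d(o) = -2 + o
(6*K(2, 1))*d(-4) = (6*(-3 + 2 + 1))*(-2 - 4) = (6*0)*(-6) = 0*(-6) = 0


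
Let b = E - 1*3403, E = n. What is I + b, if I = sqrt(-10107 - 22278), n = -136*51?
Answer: -10339 + I*sqrt(32385) ≈ -10339.0 + 179.96*I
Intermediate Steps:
n = -6936
E = -6936
I = I*sqrt(32385) (I = sqrt(-32385) = I*sqrt(32385) ≈ 179.96*I)
b = -10339 (b = -6936 - 1*3403 = -6936 - 3403 = -10339)
I + b = I*sqrt(32385) - 10339 = -10339 + I*sqrt(32385)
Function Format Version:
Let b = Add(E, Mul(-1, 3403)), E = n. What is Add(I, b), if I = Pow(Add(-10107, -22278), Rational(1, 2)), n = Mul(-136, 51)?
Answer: Add(-10339, Mul(I, Pow(32385, Rational(1, 2)))) ≈ Add(-10339., Mul(179.96, I))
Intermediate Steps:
n = -6936
E = -6936
I = Mul(I, Pow(32385, Rational(1, 2))) (I = Pow(-32385, Rational(1, 2)) = Mul(I, Pow(32385, Rational(1, 2))) ≈ Mul(179.96, I))
b = -10339 (b = Add(-6936, Mul(-1, 3403)) = Add(-6936, -3403) = -10339)
Add(I, b) = Add(Mul(I, Pow(32385, Rational(1, 2))), -10339) = Add(-10339, Mul(I, Pow(32385, Rational(1, 2))))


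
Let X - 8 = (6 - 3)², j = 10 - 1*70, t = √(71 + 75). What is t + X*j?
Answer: -1020 + √146 ≈ -1007.9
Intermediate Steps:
t = √146 ≈ 12.083
j = -60 (j = 10 - 70 = -60)
X = 17 (X = 8 + (6 - 3)² = 8 + 3² = 8 + 9 = 17)
t + X*j = √146 + 17*(-60) = √146 - 1020 = -1020 + √146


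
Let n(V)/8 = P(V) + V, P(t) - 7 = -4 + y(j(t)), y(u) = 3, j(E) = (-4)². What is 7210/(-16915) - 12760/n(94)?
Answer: -1108017/67660 ≈ -16.376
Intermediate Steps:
j(E) = 16
P(t) = 6 (P(t) = 7 + (-4 + 3) = 7 - 1 = 6)
n(V) = 48 + 8*V (n(V) = 8*(6 + V) = 48 + 8*V)
7210/(-16915) - 12760/n(94) = 7210/(-16915) - 12760/(48 + 8*94) = 7210*(-1/16915) - 12760/(48 + 752) = -1442/3383 - 12760/800 = -1442/3383 - 12760*1/800 = -1442/3383 - 319/20 = -1108017/67660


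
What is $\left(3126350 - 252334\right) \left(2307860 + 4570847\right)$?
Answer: $19769513977312$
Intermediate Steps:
$\left(3126350 - 252334\right) \left(2307860 + 4570847\right) = 2874016 \cdot 6878707 = 19769513977312$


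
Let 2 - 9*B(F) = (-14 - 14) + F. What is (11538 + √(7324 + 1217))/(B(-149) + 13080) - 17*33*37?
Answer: -2447125701/117899 + 27*√949/117899 ≈ -20756.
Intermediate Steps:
B(F) = 10/3 - F/9 (B(F) = 2/9 - ((-14 - 14) + F)/9 = 2/9 - (-28 + F)/9 = 2/9 + (28/9 - F/9) = 10/3 - F/9)
(11538 + √(7324 + 1217))/(B(-149) + 13080) - 17*33*37 = (11538 + √(7324 + 1217))/((10/3 - ⅑*(-149)) + 13080) - 17*33*37 = (11538 + √8541)/((10/3 + 149/9) + 13080) - 561*37 = (11538 + 3*√949)/(179/9 + 13080) - 1*20757 = (11538 + 3*√949)/(117899/9) - 20757 = (11538 + 3*√949)*(9/117899) - 20757 = (103842/117899 + 27*√949/117899) - 20757 = -2447125701/117899 + 27*√949/117899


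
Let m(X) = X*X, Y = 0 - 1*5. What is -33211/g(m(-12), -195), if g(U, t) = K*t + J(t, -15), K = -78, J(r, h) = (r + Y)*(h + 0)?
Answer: -33211/18210 ≈ -1.8238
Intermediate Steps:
Y = -5 (Y = 0 - 5 = -5)
m(X) = X²
J(r, h) = h*(-5 + r) (J(r, h) = (r - 5)*(h + 0) = (-5 + r)*h = h*(-5 + r))
g(U, t) = 75 - 93*t (g(U, t) = -78*t - 15*(-5 + t) = -78*t + (75 - 15*t) = 75 - 93*t)
-33211/g(m(-12), -195) = -33211/(75 - 93*(-195)) = -33211/(75 + 18135) = -33211/18210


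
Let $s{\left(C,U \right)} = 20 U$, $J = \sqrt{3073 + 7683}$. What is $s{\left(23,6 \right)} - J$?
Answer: $120 - 2 \sqrt{2689} \approx 16.289$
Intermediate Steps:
$J = 2 \sqrt{2689}$ ($J = \sqrt{10756} = 2 \sqrt{2689} \approx 103.71$)
$s{\left(23,6 \right)} - J = 20 \cdot 6 - 2 \sqrt{2689} = 120 - 2 \sqrt{2689}$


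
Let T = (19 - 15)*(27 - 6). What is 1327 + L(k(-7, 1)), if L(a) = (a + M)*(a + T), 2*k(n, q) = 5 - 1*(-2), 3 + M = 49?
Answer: 22633/4 ≈ 5658.3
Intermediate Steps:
M = 46 (M = -3 + 49 = 46)
T = 84 (T = 4*21 = 84)
k(n, q) = 7/2 (k(n, q) = (5 - 1*(-2))/2 = (5 + 2)/2 = (½)*7 = 7/2)
L(a) = (46 + a)*(84 + a) (L(a) = (a + 46)*(a + 84) = (46 + a)*(84 + a))
1327 + L(k(-7, 1)) = 1327 + (3864 + (7/2)² + 130*(7/2)) = 1327 + (3864 + 49/4 + 455) = 1327 + 17325/4 = 22633/4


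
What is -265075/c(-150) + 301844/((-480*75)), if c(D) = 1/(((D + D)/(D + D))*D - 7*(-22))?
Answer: -9542775461/9000 ≈ -1.0603e+6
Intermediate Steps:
c(D) = 1/(154 + D) (c(D) = 1/(((2*D)/((2*D)))*D + 154) = 1/(((2*D)*(1/(2*D)))*D + 154) = 1/(1*D + 154) = 1/(D + 154) = 1/(154 + D))
-265075/c(-150) + 301844/((-480*75)) = -265075/(1/(154 - 150)) + 301844/((-480*75)) = -265075/(1/4) + 301844/(-36000) = -265075/¼ + 301844*(-1/36000) = -265075*4 - 75461/9000 = -1060300 - 75461/9000 = -9542775461/9000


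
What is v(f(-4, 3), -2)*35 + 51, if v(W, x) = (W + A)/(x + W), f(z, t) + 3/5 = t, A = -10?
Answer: -614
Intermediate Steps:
f(z, t) = -⅗ + t
v(W, x) = (-10 + W)/(W + x) (v(W, x) = (W - 10)/(x + W) = (-10 + W)/(W + x))
v(f(-4, 3), -2)*35 + 51 = ((-10 + (-⅗ + 3))/((-⅗ + 3) - 2))*35 + 51 = ((-10 + 12/5)/(12/5 - 2))*35 + 51 = (-38/5/(⅖))*35 + 51 = ((5/2)*(-38/5))*35 + 51 = -19*35 + 51 = -665 + 51 = -614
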